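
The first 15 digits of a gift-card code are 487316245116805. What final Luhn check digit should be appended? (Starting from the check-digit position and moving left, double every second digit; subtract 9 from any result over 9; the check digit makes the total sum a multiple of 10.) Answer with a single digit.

Partial digits right→left: 5 0 8 6 1 1 5 4 2 6 1 3 7 8 4
Double every second digit counting from the check-digit position (so the 1st, 3rd, 5th, ... of the partial from the right).
  doubled (with −9 where >9): 1 7 2 1 4 2 5 8 → sum 30
  kept as-is: 0 6 1 4 6 3 8 → sum 28
Total = 30 + 28 = 58.
Check digit = (10 − (58 mod 10)) mod 10 = 2.

2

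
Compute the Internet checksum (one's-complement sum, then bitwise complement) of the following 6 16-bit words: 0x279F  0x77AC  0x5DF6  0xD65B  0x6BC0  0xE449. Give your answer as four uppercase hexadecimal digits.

DC57

One's-complement addition (fold any carry out of bit 15 back into bit 0):
  0x279F + 0x77AC = 0x09F4B
  0x9F4B + 0x5DF6 = 0x0FD41
  0xFD41 + 0xD65B = 0x1D39C → wrap carry → 0xD39D
  0xD39D + 0x6BC0 = 0x13F5D → wrap carry → 0x3F5E
  0x3F5E + 0xE449 = 0x123A7 → wrap carry → 0x23A8
One's-complement sum = 0x23A8.
Checksum = ~0x23A8 & 0xFFFF = 0xDC57.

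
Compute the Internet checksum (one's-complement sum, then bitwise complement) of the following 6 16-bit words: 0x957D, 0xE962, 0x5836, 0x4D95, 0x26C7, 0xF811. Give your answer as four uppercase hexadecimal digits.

BC7A

One's-complement addition (fold any carry out of bit 15 back into bit 0):
  0x957D + 0xE962 = 0x17EDF → wrap carry → 0x7EE0
  0x7EE0 + 0x5836 = 0x0D716
  0xD716 + 0x4D95 = 0x124AB → wrap carry → 0x24AC
  0x24AC + 0x26C7 = 0x04B73
  0x4B73 + 0xF811 = 0x14384 → wrap carry → 0x4385
One's-complement sum = 0x4385.
Checksum = ~0x4385 & 0xFFFF = 0xBC7A.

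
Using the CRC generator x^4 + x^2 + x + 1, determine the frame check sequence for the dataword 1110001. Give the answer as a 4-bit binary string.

Append 4 zeros: 11100010000. Divide by 10111 (XOR where the leading bit is 1):
  pos 0: 11100 XOR 10111 = 01011
  pos 1: 10110 XOR 10111 = 00001
  pos 5: 11000 XOR 10111 = 01111
  pos 6: 11110 XOR 10111 = 01001
Remainder (last 4 bits) = 1001. This is the CRC / FCS.

1001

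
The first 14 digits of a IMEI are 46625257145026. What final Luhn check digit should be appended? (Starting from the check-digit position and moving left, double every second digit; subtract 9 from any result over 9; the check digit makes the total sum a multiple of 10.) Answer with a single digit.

5

Partial digits right→left: 6 2 0 5 4 1 7 5 2 5 2 6 6 4
Double every second digit counting from the check-digit position (so the 1st, 3rd, 5th, ... of the partial from the right).
  doubled (with −9 where >9): 3 0 8 5 4 4 3 → sum 27
  kept as-is: 2 5 1 5 5 6 4 → sum 28
Total = 27 + 28 = 55.
Check digit = (10 − (55 mod 10)) mod 10 = 5.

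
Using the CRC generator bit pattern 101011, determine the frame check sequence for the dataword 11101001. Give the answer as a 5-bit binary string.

00001

Append 5 zeros: 1110100100000. Divide by 101011 (XOR where the leading bit is 1):
  pos 0: 111010 XOR 101011 = 010001
  pos 1: 100010 XOR 101011 = 001001
  pos 3: 100110 XOR 101011 = 001101
  pos 5: 110100 XOR 101011 = 011111
  pos 6: 111110 XOR 101011 = 010101
  pos 7: 101010 XOR 101011 = 000001
Remainder (last 5 bits) = 00001. This is the CRC / FCS.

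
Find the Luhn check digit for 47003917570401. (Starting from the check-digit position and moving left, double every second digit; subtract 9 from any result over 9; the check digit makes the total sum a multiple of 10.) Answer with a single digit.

3

Partial digits right→left: 1 0 4 0 7 5 7 1 9 3 0 0 7 4
Double every second digit counting from the check-digit position (so the 1st, 3rd, 5th, ... of the partial from the right).
  doubled (with −9 where >9): 2 8 5 5 9 0 5 → sum 34
  kept as-is: 0 0 5 1 3 0 4 → sum 13
Total = 34 + 13 = 47.
Check digit = (10 − (47 mod 10)) mod 10 = 3.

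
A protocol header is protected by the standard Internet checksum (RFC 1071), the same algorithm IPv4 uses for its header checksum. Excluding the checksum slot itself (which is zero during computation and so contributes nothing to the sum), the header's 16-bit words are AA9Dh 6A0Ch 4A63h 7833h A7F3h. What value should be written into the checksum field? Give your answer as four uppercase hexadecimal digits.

80CB

One's-complement addition (fold any carry out of bit 15 back into bit 0):
  0xAA9D + 0x6A0C = 0x114A9 → wrap carry → 0x14AA
  0x14AA + 0x4A63 = 0x05F0D
  0x5F0D + 0x7833 = 0x0D740
  0xD740 + 0xA7F3 = 0x17F33 → wrap carry → 0x7F34
One's-complement sum = 0x7F34.
Checksum = ~0x7F34 & 0xFFFF = 0x80CB.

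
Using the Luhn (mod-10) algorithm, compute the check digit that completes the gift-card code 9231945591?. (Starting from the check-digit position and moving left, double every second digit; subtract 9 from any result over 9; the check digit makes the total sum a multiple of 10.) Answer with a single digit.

Partial digits right→left: 1 9 5 5 4 9 1 3 2 9
Double every second digit counting from the check-digit position (so the 1st, 3rd, 5th, ... of the partial from the right).
  doubled (with −9 where >9): 2 1 8 2 4 → sum 17
  kept as-is: 9 5 9 3 9 → sum 35
Total = 17 + 35 = 52.
Check digit = (10 − (52 mod 10)) mod 10 = 8.

8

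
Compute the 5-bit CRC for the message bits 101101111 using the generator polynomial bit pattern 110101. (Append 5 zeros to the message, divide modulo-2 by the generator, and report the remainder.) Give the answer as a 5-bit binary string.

Append 5 zeros: 10110111100000. Divide by 110101 (XOR where the leading bit is 1):
  pos 0: 101101 XOR 110101 = 011000
  pos 1: 110001 XOR 110101 = 000100
  pos 4: 100110 XOR 110101 = 010011
  pos 5: 100110 XOR 110101 = 010011
  pos 6: 100110 XOR 110101 = 010011
  pos 7: 100110 XOR 110101 = 010011
  pos 8: 100110 XOR 110101 = 010011
Remainder (last 5 bits) = 10011. This is the CRC / FCS.

10011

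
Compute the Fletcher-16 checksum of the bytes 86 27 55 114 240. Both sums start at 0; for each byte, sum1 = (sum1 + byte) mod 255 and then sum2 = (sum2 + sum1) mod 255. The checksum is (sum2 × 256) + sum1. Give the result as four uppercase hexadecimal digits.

Running sums (mod 255):
  after byte 0 (86): sum1=86, sum2=86
  after byte 1 (27): sum1=113, sum2=199
  after byte 2 (55): sum1=168, sum2=112
  after byte 3 (114): sum1=27, sum2=139
  after byte 4 (240): sum1=12, sum2=151
Checksum = sum2·256 + sum1 = 151·256 + 12 = 38668 = 0x970C.

970C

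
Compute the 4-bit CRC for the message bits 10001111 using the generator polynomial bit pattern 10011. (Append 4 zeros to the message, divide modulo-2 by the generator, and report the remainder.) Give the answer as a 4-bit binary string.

Append 4 zeros: 100011110000. Divide by 10011 (XOR where the leading bit is 1):
  pos 0: 10001 XOR 10011 = 00010
  pos 3: 10111 XOR 10011 = 00100
  pos 5: 10000 XOR 10011 = 00011
Remainder (last 4 bits) = 1100. This is the CRC / FCS.

1100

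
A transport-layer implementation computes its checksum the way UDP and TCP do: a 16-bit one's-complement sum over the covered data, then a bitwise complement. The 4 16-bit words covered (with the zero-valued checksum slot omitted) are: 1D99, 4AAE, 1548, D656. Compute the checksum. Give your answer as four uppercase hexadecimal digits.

AC19

One's-complement addition (fold any carry out of bit 15 back into bit 0):
  0x1D99 + 0x4AAE = 0x06847
  0x6847 + 0x1548 = 0x07D8F
  0x7D8F + 0xD656 = 0x153E5 → wrap carry → 0x53E6
One's-complement sum = 0x53E6.
Checksum = ~0x53E6 & 0xFFFF = 0xAC19.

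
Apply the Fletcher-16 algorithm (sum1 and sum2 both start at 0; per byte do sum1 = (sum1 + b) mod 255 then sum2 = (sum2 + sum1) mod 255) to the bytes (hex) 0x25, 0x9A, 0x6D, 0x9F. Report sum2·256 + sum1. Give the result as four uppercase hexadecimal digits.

DECC

Running sums (mod 255):
  after byte 0 (0x25): sum1=37, sum2=37
  after byte 1 (0x9A): sum1=191, sum2=228
  after byte 2 (0x6D): sum1=45, sum2=18
  after byte 3 (0x9F): sum1=204, sum2=222
Checksum = sum2·256 + sum1 = 222·256 + 204 = 57036 = 0xDECC.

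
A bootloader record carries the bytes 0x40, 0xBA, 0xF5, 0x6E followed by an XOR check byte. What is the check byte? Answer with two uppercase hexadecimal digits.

61

XOR the bytes together:
  start with 0x40
  0x40 ⊕ 0xBA = 0xFA
  0xFA ⊕ 0xF5 = 0x0F
  0x0F ⊕ 0x6E = 0x61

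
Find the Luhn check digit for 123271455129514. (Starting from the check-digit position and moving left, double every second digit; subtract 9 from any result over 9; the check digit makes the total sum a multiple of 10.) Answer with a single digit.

Partial digits right→left: 4 1 5 9 2 1 5 5 4 1 7 2 3 2 1
Double every second digit counting from the check-digit position (so the 1st, 3rd, 5th, ... of the partial from the right).
  doubled (with −9 where >9): 8 1 4 1 8 5 6 2 → sum 35
  kept as-is: 1 9 1 5 1 2 2 → sum 21
Total = 35 + 21 = 56.
Check digit = (10 − (56 mod 10)) mod 10 = 4.

4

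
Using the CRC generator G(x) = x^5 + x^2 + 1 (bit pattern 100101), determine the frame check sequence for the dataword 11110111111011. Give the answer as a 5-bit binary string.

01000

Append 5 zeros: 1111011111101100000. Divide by 100101 (XOR where the leading bit is 1):
  pos 0: 111101 XOR 100101 = 011000
  pos 1: 110001 XOR 100101 = 010100
  pos 2: 101001 XOR 100101 = 001100
  pos 4: 110011 XOR 100101 = 010110
  pos 5: 101101 XOR 100101 = 001000
  pos 7: 100001 XOR 100101 = 000100
  pos 10: 100100 XOR 100101 = 000001
Remainder (last 5 bits) = 01000. This is the CRC / FCS.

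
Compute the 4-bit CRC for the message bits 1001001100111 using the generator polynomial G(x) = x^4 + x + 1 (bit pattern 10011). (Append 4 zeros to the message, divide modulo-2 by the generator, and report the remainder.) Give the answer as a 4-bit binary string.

Append 4 zeros: 10010011001110000. Divide by 10011 (XOR where the leading bit is 1):
  pos 0: 10010 XOR 10011 = 00001
  pos 4: 10110 XOR 10011 = 00101
  pos 6: 10101 XOR 10011 = 00110
  pos 8: 11011 XOR 10011 = 01000
  pos 9: 10000 XOR 10011 = 00011
  pos 12: 11000 XOR 10011 = 01011
Remainder (last 4 bits) = 1011. This is the CRC / FCS.

1011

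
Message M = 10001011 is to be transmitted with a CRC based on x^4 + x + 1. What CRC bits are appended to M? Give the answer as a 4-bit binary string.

Append 4 zeros: 100010110000. Divide by 10011 (XOR where the leading bit is 1):
  pos 0: 10001 XOR 10011 = 00010
  pos 3: 10011 XOR 10011 = 00000
Remainder (last 4 bits) = 0000. This is the CRC / FCS.

0000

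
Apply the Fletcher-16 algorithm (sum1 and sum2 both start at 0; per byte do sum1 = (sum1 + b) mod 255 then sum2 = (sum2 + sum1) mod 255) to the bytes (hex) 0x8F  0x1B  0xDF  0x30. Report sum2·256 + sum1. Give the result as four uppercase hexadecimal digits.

7FBA

Running sums (mod 255):
  after byte 0 (0x8F): sum1=143, sum2=143
  after byte 1 (0x1B): sum1=170, sum2=58
  after byte 2 (0xDF): sum1=138, sum2=196
  after byte 3 (0x30): sum1=186, sum2=127
Checksum = sum2·256 + sum1 = 127·256 + 186 = 32698 = 0x7FBA.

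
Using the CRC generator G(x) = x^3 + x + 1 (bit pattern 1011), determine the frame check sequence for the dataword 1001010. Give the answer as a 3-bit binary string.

Append 3 zeros: 1001010000. Divide by 1011 (XOR where the leading bit is 1):
  pos 0: 1001 XOR 1011 = 0010
  pos 2: 1001 XOR 1011 = 0010
  pos 4: 1000 XOR 1011 = 0011
  pos 6: 1100 XOR 1011 = 0111
Remainder (last 3 bits) = 111. This is the CRC / FCS.

111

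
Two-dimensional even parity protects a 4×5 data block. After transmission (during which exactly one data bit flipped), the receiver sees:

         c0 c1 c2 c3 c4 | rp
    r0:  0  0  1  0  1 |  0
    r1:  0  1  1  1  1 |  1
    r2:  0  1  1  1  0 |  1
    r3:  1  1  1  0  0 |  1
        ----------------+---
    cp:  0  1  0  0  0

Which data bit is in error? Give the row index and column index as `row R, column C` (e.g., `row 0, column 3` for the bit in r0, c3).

row 1, column 0

Recompute each row's even parity and compare to rp:
  r0: data parity 0, sent rp 0 → ok
  r1: data parity 0, sent rp 1 → mismatch
  r2: data parity 1, sent rp 1 → ok
  r3: data parity 1, sent rp 1 → ok
Recompute each column's even parity and compare to cp:
  c0: data parity 1, sent cp 0 → mismatch
  c1: data parity 1, sent cp 1 → ok
  c2: data parity 0, sent cp 0 → ok
  c3: data parity 0, sent cp 0 → ok
  c4: data parity 0, sent cp 0 → ok
Exactly one row (r1) and one column (c0) fail → the flipped bit is at their intersection.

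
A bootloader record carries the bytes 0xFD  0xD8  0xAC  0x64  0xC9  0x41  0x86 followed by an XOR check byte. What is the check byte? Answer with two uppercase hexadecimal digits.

E3

XOR the bytes together:
  start with 0xFD
  0xFD ⊕ 0xD8 = 0x25
  0x25 ⊕ 0xAC = 0x89
  0x89 ⊕ 0x64 = 0xED
  0xED ⊕ 0xC9 = 0x24
  0x24 ⊕ 0x41 = 0x65
  0x65 ⊕ 0x86 = 0xE3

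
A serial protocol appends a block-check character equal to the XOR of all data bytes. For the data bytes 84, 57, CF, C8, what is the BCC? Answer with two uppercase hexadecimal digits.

D4

XOR the bytes together:
  start with 0x84
  0x84 ⊕ 0x57 = 0xD3
  0xD3 ⊕ 0xCF = 0x1C
  0x1C ⊕ 0xC8 = 0xD4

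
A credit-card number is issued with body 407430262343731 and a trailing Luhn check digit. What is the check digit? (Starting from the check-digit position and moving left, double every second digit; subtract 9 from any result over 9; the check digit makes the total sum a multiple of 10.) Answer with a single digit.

9

Partial digits right→left: 1 3 7 3 4 3 2 6 2 0 3 4 7 0 4
Double every second digit counting from the check-digit position (so the 1st, 3rd, 5th, ... of the partial from the right).
  doubled (with −9 where >9): 2 5 8 4 4 6 5 8 → sum 42
  kept as-is: 3 3 3 6 0 4 0 → sum 19
Total = 42 + 19 = 61.
Check digit = (10 − (61 mod 10)) mod 10 = 9.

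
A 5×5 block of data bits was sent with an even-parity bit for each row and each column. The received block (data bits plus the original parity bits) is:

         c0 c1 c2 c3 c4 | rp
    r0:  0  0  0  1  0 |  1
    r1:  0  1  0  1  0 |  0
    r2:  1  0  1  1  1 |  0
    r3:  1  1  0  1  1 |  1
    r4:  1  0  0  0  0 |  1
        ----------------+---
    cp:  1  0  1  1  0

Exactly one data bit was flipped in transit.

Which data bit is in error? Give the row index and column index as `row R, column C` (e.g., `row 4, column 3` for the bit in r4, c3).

Recompute each row's even parity and compare to rp:
  r0: data parity 1, sent rp 1 → ok
  r1: data parity 0, sent rp 0 → ok
  r2: data parity 0, sent rp 0 → ok
  r3: data parity 0, sent rp 1 → mismatch
  r4: data parity 1, sent rp 1 → ok
Recompute each column's even parity and compare to cp:
  c0: data parity 1, sent cp 1 → ok
  c1: data parity 0, sent cp 0 → ok
  c2: data parity 1, sent cp 1 → ok
  c3: data parity 0, sent cp 1 → mismatch
  c4: data parity 0, sent cp 0 → ok
Exactly one row (r3) and one column (c3) fail → the flipped bit is at their intersection.

row 3, column 3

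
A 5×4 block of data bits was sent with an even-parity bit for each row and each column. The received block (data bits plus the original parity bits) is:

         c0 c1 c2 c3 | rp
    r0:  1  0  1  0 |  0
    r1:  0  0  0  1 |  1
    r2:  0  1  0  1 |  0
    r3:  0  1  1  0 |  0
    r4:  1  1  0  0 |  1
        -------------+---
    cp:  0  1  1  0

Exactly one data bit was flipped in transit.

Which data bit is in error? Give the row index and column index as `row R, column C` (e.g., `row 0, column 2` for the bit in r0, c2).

Recompute each row's even parity and compare to rp:
  r0: data parity 0, sent rp 0 → ok
  r1: data parity 1, sent rp 1 → ok
  r2: data parity 0, sent rp 0 → ok
  r3: data parity 0, sent rp 0 → ok
  r4: data parity 0, sent rp 1 → mismatch
Recompute each column's even parity and compare to cp:
  c0: data parity 0, sent cp 0 → ok
  c1: data parity 1, sent cp 1 → ok
  c2: data parity 0, sent cp 1 → mismatch
  c3: data parity 0, sent cp 0 → ok
Exactly one row (r4) and one column (c2) fail → the flipped bit is at their intersection.

row 4, column 2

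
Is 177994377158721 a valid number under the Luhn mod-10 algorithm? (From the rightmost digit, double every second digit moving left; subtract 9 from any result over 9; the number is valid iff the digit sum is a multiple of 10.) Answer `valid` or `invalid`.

From the right, keep odd positions and double even positions (subtract 9 from any doubled value over 9):
  doubled (positions 2,4,...): 4 7 2 5 8 9 5 → sum 40
  kept (positions 1,3,...): 1 7 5 7 3 9 7 1 → sum 40
Total = 80.
80 mod 10 = 0, so the number is valid.

valid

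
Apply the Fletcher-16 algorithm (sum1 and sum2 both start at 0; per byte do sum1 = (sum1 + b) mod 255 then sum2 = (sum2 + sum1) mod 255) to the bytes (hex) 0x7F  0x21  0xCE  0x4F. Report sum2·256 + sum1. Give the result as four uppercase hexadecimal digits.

4EBE

Running sums (mod 255):
  after byte 0 (0x7F): sum1=127, sum2=127
  after byte 1 (0x21): sum1=160, sum2=32
  after byte 2 (0xCE): sum1=111, sum2=143
  after byte 3 (0x4F): sum1=190, sum2=78
Checksum = sum2·256 + sum1 = 78·256 + 190 = 20158 = 0x4EBE.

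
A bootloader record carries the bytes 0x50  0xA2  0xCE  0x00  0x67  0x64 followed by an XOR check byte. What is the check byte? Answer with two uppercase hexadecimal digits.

XOR the bytes together:
  start with 0x50
  0x50 ⊕ 0xA2 = 0xF2
  0xF2 ⊕ 0xCE = 0x3C
  0x3C ⊕ 0x00 = 0x3C
  0x3C ⊕ 0x67 = 0x5B
  0x5B ⊕ 0x64 = 0x3F

3F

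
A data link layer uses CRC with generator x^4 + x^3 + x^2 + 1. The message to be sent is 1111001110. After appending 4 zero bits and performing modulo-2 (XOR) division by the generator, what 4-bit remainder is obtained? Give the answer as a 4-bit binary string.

0100

Append 4 zeros: 11110011100000. Divide by 11101 (XOR where the leading bit is 1):
  pos 0: 11110 XOR 11101 = 00011
  pos 3: 11011 XOR 11101 = 00110
  pos 5: 11010 XOR 11101 = 00111
  pos 7: 11100 XOR 11101 = 00001
Remainder (last 4 bits) = 0100. This is the CRC / FCS.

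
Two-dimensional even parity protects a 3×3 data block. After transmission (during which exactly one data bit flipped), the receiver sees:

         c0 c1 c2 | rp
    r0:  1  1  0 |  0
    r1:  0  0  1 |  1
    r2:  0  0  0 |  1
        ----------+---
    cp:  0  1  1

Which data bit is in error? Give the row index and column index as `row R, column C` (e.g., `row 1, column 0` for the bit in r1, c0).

Recompute each row's even parity and compare to rp:
  r0: data parity 0, sent rp 0 → ok
  r1: data parity 1, sent rp 1 → ok
  r2: data parity 0, sent rp 1 → mismatch
Recompute each column's even parity and compare to cp:
  c0: data parity 1, sent cp 0 → mismatch
  c1: data parity 1, sent cp 1 → ok
  c2: data parity 1, sent cp 1 → ok
Exactly one row (r2) and one column (c0) fail → the flipped bit is at their intersection.

row 2, column 0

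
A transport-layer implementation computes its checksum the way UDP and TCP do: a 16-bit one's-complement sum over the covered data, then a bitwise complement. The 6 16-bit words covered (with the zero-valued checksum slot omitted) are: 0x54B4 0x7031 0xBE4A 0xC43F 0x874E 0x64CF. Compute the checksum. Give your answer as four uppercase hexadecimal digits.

CC71

One's-complement addition (fold any carry out of bit 15 back into bit 0):
  0x54B4 + 0x7031 = 0x0C4E5
  0xC4E5 + 0xBE4A = 0x1832F → wrap carry → 0x8330
  0x8330 + 0xC43F = 0x1476F → wrap carry → 0x4770
  0x4770 + 0x874E = 0x0CEBE
  0xCEBE + 0x64CF = 0x1338D → wrap carry → 0x338E
One's-complement sum = 0x338E.
Checksum = ~0x338E & 0xFFFF = 0xCC71.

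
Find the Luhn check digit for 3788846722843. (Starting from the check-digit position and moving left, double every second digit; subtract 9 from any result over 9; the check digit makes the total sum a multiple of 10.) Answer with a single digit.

Partial digits right→left: 3 4 8 2 2 7 6 4 8 8 8 7 3
Double every second digit counting from the check-digit position (so the 1st, 3rd, 5th, ... of the partial from the right).
  doubled (with −9 where >9): 6 7 4 3 7 7 6 → sum 40
  kept as-is: 4 2 7 4 8 7 → sum 32
Total = 40 + 32 = 72.
Check digit = (10 − (72 mod 10)) mod 10 = 8.

8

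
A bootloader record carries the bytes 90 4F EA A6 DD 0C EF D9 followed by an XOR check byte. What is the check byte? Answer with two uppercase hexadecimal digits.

XOR the bytes together:
  start with 0x90
  0x90 ⊕ 0x4F = 0xDF
  0xDF ⊕ 0xEA = 0x35
  0x35 ⊕ 0xA6 = 0x93
  0x93 ⊕ 0xDD = 0x4E
  0x4E ⊕ 0x0C = 0x42
  0x42 ⊕ 0xEF = 0xAD
  0xAD ⊕ 0xD9 = 0x74

74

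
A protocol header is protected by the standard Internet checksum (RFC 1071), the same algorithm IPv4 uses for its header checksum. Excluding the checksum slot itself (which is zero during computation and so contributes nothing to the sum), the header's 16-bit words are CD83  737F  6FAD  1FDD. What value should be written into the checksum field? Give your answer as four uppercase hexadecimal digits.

2F72

One's-complement addition (fold any carry out of bit 15 back into bit 0):
  0xCD83 + 0x737F = 0x14102 → wrap carry → 0x4103
  0x4103 + 0x6FAD = 0x0B0B0
  0xB0B0 + 0x1FDD = 0x0D08D
One's-complement sum = 0xD08D.
Checksum = ~0xD08D & 0xFFFF = 0x2F72.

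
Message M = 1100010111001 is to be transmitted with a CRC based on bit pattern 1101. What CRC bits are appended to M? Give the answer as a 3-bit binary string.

110

Append 3 zeros: 1100010111001000. Divide by 1101 (XOR where the leading bit is 1):
  pos 0: 1100 XOR 1101 = 0001
  pos 3: 1010 XOR 1101 = 0111
  pos 4: 1111 XOR 1101 = 0010
  pos 6: 1011 XOR 1101 = 0110
  pos 7: 1100 XOR 1101 = 0001
  pos 10: 1010 XOR 1101 = 0111
  pos 11: 1110 XOR 1101 = 0011
Remainder (last 3 bits) = 110. This is the CRC / FCS.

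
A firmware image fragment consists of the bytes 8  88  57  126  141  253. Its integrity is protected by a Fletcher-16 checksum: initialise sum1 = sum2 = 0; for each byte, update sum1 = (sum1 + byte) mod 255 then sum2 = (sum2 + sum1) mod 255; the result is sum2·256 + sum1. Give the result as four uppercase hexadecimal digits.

63A3

Running sums (mod 255):
  after byte 0 (8): sum1=8, sum2=8
  after byte 1 (88): sum1=96, sum2=104
  after byte 2 (57): sum1=153, sum2=2
  after byte 3 (126): sum1=24, sum2=26
  after byte 4 (141): sum1=165, sum2=191
  after byte 5 (253): sum1=163, sum2=99
Checksum = sum2·256 + sum1 = 99·256 + 163 = 25507 = 0x63A3.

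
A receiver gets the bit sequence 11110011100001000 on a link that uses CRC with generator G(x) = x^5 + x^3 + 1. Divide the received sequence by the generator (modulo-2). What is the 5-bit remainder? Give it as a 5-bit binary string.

Modulo-2 division of 11110011100001000 by 101001:
  pos 0: 111100 XOR 101001 = 010101
  pos 1: 101011 XOR 101001 = 000010
  pos 5: 101100 XOR 101001 = 000101
  pos 8: 101001 XOR 101001 = 000000
Remainder = 00000 (zero — the frame passes the CRC check).

00000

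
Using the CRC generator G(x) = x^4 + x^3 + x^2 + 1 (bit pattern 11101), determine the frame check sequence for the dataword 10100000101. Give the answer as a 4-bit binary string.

0101

Append 4 zeros: 101000001010000. Divide by 11101 (XOR where the leading bit is 1):
  pos 0: 10100 XOR 11101 = 01001
  pos 1: 10010 XOR 11101 = 01111
  pos 2: 11110 XOR 11101 = 00011
  pos 5: 11010 XOR 11101 = 00111
  pos 7: 11110 XOR 11101 = 00011
  pos 10: 11000 XOR 11101 = 00101
Remainder (last 4 bits) = 0101. This is the CRC / FCS.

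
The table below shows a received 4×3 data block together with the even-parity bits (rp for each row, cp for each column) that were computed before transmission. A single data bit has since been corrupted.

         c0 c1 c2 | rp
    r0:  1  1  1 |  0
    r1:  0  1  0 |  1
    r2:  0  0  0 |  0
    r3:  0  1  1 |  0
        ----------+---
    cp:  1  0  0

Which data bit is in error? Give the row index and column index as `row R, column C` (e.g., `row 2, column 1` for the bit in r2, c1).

row 0, column 1

Recompute each row's even parity and compare to rp:
  r0: data parity 1, sent rp 0 → mismatch
  r1: data parity 1, sent rp 1 → ok
  r2: data parity 0, sent rp 0 → ok
  r3: data parity 0, sent rp 0 → ok
Recompute each column's even parity and compare to cp:
  c0: data parity 1, sent cp 1 → ok
  c1: data parity 1, sent cp 0 → mismatch
  c2: data parity 0, sent cp 0 → ok
Exactly one row (r0) and one column (c1) fail → the flipped bit is at their intersection.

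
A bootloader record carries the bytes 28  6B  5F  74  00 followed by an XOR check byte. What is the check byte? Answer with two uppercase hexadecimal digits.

68

XOR the bytes together:
  start with 0x28
  0x28 ⊕ 0x6B = 0x43
  0x43 ⊕ 0x5F = 0x1C
  0x1C ⊕ 0x74 = 0x68
  0x68 ⊕ 0x00 = 0x68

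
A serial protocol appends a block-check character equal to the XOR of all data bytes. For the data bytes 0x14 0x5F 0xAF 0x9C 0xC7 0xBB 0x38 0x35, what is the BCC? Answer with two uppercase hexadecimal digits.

09

XOR the bytes together:
  start with 0x14
  0x14 ⊕ 0x5F = 0x4B
  0x4B ⊕ 0xAF = 0xE4
  0xE4 ⊕ 0x9C = 0x78
  0x78 ⊕ 0xC7 = 0xBF
  0xBF ⊕ 0xBB = 0x04
  0x04 ⊕ 0x38 = 0x3C
  0x3C ⊕ 0x35 = 0x09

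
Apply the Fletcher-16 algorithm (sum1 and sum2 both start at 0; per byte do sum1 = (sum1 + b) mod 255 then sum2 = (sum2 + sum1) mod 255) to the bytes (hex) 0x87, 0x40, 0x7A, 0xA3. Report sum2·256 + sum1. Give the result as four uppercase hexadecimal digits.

Running sums (mod 255):
  after byte 0 (0x87): sum1=135, sum2=135
  after byte 1 (0x40): sum1=199, sum2=79
  after byte 2 (0x7A): sum1=66, sum2=145
  after byte 3 (0xA3): sum1=229, sum2=119
Checksum = sum2·256 + sum1 = 119·256 + 229 = 30693 = 0x77E5.

77E5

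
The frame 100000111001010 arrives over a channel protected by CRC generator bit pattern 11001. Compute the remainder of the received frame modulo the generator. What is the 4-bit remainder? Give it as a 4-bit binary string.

Modulo-2 division of 100000111001010 by 11001:
  pos 0: 10000 XOR 11001 = 01001
  pos 1: 10010 XOR 11001 = 01011
  pos 2: 10111 XOR 11001 = 01110
  pos 3: 11101 XOR 11001 = 00100
  pos 5: 10010 XOR 11001 = 01011
  pos 6: 10110 XOR 11001 = 01111
  pos 7: 11111 XOR 11001 = 00110
  pos 9: 11001 XOR 11001 = 00000
Remainder = 0000 (zero — the frame passes the CRC check).

0000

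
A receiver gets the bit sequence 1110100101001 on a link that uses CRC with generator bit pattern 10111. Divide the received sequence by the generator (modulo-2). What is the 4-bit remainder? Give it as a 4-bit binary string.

0100

Modulo-2 division of 1110100101001 by 10111:
  pos 0: 11101 XOR 10111 = 01010
  pos 1: 10100 XOR 10111 = 00011
  pos 4: 11010 XOR 10111 = 01101
  pos 5: 11011 XOR 10111 = 01100
  pos 6: 11000 XOR 10111 = 01111
  pos 7: 11110 XOR 10111 = 01001
  pos 8: 10011 XOR 10111 = 00100
Remainder = 0100 (nonzero — an error is detected).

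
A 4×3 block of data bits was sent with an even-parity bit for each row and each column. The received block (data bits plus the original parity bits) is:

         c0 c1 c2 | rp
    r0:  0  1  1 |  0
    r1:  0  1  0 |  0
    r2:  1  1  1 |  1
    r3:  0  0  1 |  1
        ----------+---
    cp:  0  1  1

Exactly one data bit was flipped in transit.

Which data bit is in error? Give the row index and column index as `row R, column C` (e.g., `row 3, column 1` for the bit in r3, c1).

row 1, column 0

Recompute each row's even parity and compare to rp:
  r0: data parity 0, sent rp 0 → ok
  r1: data parity 1, sent rp 0 → mismatch
  r2: data parity 1, sent rp 1 → ok
  r3: data parity 1, sent rp 1 → ok
Recompute each column's even parity and compare to cp:
  c0: data parity 1, sent cp 0 → mismatch
  c1: data parity 1, sent cp 1 → ok
  c2: data parity 1, sent cp 1 → ok
Exactly one row (r1) and one column (c0) fail → the flipped bit is at their intersection.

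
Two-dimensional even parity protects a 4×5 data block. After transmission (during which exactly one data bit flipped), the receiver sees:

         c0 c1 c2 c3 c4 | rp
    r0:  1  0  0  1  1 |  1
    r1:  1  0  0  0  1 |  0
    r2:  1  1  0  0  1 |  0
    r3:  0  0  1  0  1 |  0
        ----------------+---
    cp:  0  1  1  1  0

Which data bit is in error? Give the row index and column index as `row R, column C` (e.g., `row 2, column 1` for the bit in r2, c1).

Recompute each row's even parity and compare to rp:
  r0: data parity 1, sent rp 1 → ok
  r1: data parity 0, sent rp 0 → ok
  r2: data parity 1, sent rp 0 → mismatch
  r3: data parity 0, sent rp 0 → ok
Recompute each column's even parity and compare to cp:
  c0: data parity 1, sent cp 0 → mismatch
  c1: data parity 1, sent cp 1 → ok
  c2: data parity 1, sent cp 1 → ok
  c3: data parity 1, sent cp 1 → ok
  c4: data parity 0, sent cp 0 → ok
Exactly one row (r2) and one column (c0) fail → the flipped bit is at their intersection.

row 2, column 0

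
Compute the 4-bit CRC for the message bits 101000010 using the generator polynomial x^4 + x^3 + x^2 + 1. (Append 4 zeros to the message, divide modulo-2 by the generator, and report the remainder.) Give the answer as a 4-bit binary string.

1000

Append 4 zeros: 1010000100000. Divide by 11101 (XOR where the leading bit is 1):
  pos 0: 10100 XOR 11101 = 01001
  pos 1: 10010 XOR 11101 = 01111
  pos 2: 11110 XOR 11101 = 00011
  pos 5: 11100 XOR 11101 = 00001
Remainder (last 4 bits) = 1000. This is the CRC / FCS.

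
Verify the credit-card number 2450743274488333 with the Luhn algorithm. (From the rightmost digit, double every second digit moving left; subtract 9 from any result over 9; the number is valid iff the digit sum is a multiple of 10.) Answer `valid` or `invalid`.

valid

From the right, keep odd positions and double even positions (subtract 9 from any doubled value over 9):
  doubled (positions 2,4,...): 6 7 8 5 6 5 1 4 → sum 42
  kept (positions 1,3,...): 3 3 8 4 2 4 0 4 → sum 28
Total = 70.
70 mod 10 = 0, so the number is valid.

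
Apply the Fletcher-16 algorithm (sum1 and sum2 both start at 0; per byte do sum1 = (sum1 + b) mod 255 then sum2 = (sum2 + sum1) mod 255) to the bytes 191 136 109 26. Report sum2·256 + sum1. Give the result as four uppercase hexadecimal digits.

8DCF

Running sums (mod 255):
  after byte 0 (191): sum1=191, sum2=191
  after byte 1 (136): sum1=72, sum2=8
  after byte 2 (109): sum1=181, sum2=189
  after byte 3 (26): sum1=207, sum2=141
Checksum = sum2·256 + sum1 = 141·256 + 207 = 36303 = 0x8DCF.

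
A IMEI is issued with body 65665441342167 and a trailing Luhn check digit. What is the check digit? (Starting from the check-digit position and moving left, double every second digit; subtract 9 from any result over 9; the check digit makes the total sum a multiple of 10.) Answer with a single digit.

Partial digits right→left: 7 6 1 2 4 3 1 4 4 5 6 6 5 6
Double every second digit counting from the check-digit position (so the 1st, 3rd, 5th, ... of the partial from the right).
  doubled (with −9 where >9): 5 2 8 2 8 3 1 → sum 29
  kept as-is: 6 2 3 4 5 6 6 → sum 32
Total = 29 + 32 = 61.
Check digit = (10 − (61 mod 10)) mod 10 = 9.

9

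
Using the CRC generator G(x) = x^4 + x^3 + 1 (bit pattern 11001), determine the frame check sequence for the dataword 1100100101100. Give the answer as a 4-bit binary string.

1101

Append 4 zeros: 11001001011000000. Divide by 11001 (XOR where the leading bit is 1):
  pos 0: 11001 XOR 11001 = 00000
  pos 7: 10110 XOR 11001 = 01111
  pos 8: 11110 XOR 11001 = 00111
  pos 10: 11100 XOR 11001 = 00101
  pos 12: 10100 XOR 11001 = 01101
Remainder (last 4 bits) = 1101. This is the CRC / FCS.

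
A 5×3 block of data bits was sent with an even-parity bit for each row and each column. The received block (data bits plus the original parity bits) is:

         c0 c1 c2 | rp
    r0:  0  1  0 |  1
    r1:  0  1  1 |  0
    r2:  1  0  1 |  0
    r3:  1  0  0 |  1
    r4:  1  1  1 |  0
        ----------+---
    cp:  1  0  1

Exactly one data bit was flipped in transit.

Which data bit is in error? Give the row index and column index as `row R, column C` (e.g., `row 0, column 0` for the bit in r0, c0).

Recompute each row's even parity and compare to rp:
  r0: data parity 1, sent rp 1 → ok
  r1: data parity 0, sent rp 0 → ok
  r2: data parity 0, sent rp 0 → ok
  r3: data parity 1, sent rp 1 → ok
  r4: data parity 1, sent rp 0 → mismatch
Recompute each column's even parity and compare to cp:
  c0: data parity 1, sent cp 1 → ok
  c1: data parity 1, sent cp 0 → mismatch
  c2: data parity 1, sent cp 1 → ok
Exactly one row (r4) and one column (c1) fail → the flipped bit is at their intersection.

row 4, column 1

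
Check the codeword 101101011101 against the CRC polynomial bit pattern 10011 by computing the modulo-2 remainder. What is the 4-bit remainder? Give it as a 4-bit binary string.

0011

Modulo-2 division of 101101011101 by 10011:
  pos 0: 10110 XOR 10011 = 00101
  pos 2: 10110 XOR 10011 = 00101
  pos 4: 10111 XOR 10011 = 00100
  pos 6: 10010 XOR 10011 = 00001
Remainder = 0011 (nonzero — an error is detected).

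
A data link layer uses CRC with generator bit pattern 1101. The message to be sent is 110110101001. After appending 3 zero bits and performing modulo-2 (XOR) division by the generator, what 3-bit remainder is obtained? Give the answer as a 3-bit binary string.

Append 3 zeros: 110110101001000. Divide by 1101 (XOR where the leading bit is 1):
  pos 0: 1101 XOR 1101 = 0000
  pos 4: 1010 XOR 1101 = 0111
  pos 5: 1111 XOR 1101 = 0010
  pos 7: 1000 XOR 1101 = 0101
  pos 8: 1011 XOR 1101 = 0110
  pos 9: 1100 XOR 1101 = 0001
Remainder (last 3 bits) = 100. This is the CRC / FCS.

100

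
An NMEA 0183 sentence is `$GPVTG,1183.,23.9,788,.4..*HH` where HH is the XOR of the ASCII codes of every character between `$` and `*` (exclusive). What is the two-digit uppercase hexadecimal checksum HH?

4C

XOR the ASCII codes of the payload characters:
  'G' = 0x47 → acc = 0x47
  'P' = 0x50 → acc = 0x17
  'V' = 0x56 → acc = 0x41
  'T' = 0x54 → acc = 0x15
  'G' = 0x47 → acc = 0x52
  ',' = 0x2C → acc = 0x7E
  '1' = 0x31 → acc = 0x4F
  '1' = 0x31 → acc = 0x7E
  '8' = 0x38 → acc = 0x46
  '3' = 0x33 → acc = 0x75
  '.' = 0x2E → acc = 0x5B
  ',' = 0x2C → acc = 0x77
  '2' = 0x32 → acc = 0x45
  '3' = 0x33 → acc = 0x76
  '.' = 0x2E → acc = 0x58
  '9' = 0x39 → acc = 0x61
  ',' = 0x2C → acc = 0x4D
  '7' = 0x37 → acc = 0x7A
  '8' = 0x38 → acc = 0x42
  '8' = 0x38 → acc = 0x7A
  ',' = 0x2C → acc = 0x56
  '.' = 0x2E → acc = 0x78
  '4' = 0x34 → acc = 0x4C
  '.' = 0x2E → acc = 0x62
  '.' = 0x2E → acc = 0x4C
Checksum = 0x4C.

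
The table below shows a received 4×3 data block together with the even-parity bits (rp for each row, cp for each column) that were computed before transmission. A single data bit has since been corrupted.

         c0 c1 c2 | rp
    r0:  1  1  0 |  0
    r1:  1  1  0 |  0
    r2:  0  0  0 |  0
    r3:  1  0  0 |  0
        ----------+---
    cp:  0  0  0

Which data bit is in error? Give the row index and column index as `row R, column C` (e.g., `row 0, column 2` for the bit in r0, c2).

row 3, column 0

Recompute each row's even parity and compare to rp:
  r0: data parity 0, sent rp 0 → ok
  r1: data parity 0, sent rp 0 → ok
  r2: data parity 0, sent rp 0 → ok
  r3: data parity 1, sent rp 0 → mismatch
Recompute each column's even parity and compare to cp:
  c0: data parity 1, sent cp 0 → mismatch
  c1: data parity 0, sent cp 0 → ok
  c2: data parity 0, sent cp 0 → ok
Exactly one row (r3) and one column (c0) fail → the flipped bit is at their intersection.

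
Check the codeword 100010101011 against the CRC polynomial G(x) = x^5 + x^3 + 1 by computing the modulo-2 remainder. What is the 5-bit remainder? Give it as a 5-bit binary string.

Modulo-2 division of 100010101011 by 101001:
  pos 0: 100010 XOR 101001 = 001011
  pos 2: 101110 XOR 101001 = 000111
  pos 5: 111101 XOR 101001 = 010100
  pos 6: 101001 XOR 101001 = 000000
Remainder = 00000 (zero — the frame passes the CRC check).

00000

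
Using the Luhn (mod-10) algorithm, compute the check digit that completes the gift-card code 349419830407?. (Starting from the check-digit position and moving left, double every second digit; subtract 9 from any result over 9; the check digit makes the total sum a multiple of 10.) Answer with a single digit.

Partial digits right→left: 7 0 4 0 3 8 9 1 4 9 4 3
Double every second digit counting from the check-digit position (so the 1st, 3rd, 5th, ... of the partial from the right).
  doubled (with −9 where >9): 5 8 6 9 8 8 → sum 44
  kept as-is: 0 0 8 1 9 3 → sum 21
Total = 44 + 21 = 65.
Check digit = (10 − (65 mod 10)) mod 10 = 5.

5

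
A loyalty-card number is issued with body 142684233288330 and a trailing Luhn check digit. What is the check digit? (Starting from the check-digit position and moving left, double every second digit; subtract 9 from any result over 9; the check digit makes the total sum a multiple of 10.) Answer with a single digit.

Partial digits right→left: 0 3 3 8 8 2 3 3 2 4 8 6 2 4 1
Double every second digit counting from the check-digit position (so the 1st, 3rd, 5th, ... of the partial from the right).
  doubled (with −9 where >9): 0 6 7 6 4 7 4 2 → sum 36
  kept as-is: 3 8 2 3 4 6 4 → sum 30
Total = 36 + 30 = 66.
Check digit = (10 − (66 mod 10)) mod 10 = 4.

4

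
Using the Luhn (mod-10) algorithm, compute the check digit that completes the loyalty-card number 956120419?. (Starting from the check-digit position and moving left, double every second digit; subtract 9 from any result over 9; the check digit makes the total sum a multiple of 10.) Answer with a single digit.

0

Partial digits right→left: 9 1 4 0 2 1 6 5 9
Double every second digit counting from the check-digit position (so the 1st, 3rd, 5th, ... of the partial from the right).
  doubled (with −9 where >9): 9 8 4 3 9 → sum 33
  kept as-is: 1 0 1 5 → sum 7
Total = 33 + 7 = 40.
Check digit = (10 − (40 mod 10)) mod 10 = 0.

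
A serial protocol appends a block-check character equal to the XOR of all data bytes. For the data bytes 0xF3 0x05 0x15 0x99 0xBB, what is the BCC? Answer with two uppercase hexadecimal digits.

XOR the bytes together:
  start with 0xF3
  0xF3 ⊕ 0x05 = 0xF6
  0xF6 ⊕ 0x15 = 0xE3
  0xE3 ⊕ 0x99 = 0x7A
  0x7A ⊕ 0xBB = 0xC1

C1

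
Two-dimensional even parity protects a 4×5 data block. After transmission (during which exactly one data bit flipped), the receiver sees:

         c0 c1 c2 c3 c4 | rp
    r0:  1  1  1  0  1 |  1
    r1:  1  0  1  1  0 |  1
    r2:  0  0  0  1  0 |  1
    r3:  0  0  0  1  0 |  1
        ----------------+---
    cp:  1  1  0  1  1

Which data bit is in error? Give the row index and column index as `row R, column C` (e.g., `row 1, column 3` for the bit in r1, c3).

Recompute each row's even parity and compare to rp:
  r0: data parity 0, sent rp 1 → mismatch
  r1: data parity 1, sent rp 1 → ok
  r2: data parity 1, sent rp 1 → ok
  r3: data parity 1, sent rp 1 → ok
Recompute each column's even parity and compare to cp:
  c0: data parity 0, sent cp 1 → mismatch
  c1: data parity 1, sent cp 1 → ok
  c2: data parity 0, sent cp 0 → ok
  c3: data parity 1, sent cp 1 → ok
  c4: data parity 1, sent cp 1 → ok
Exactly one row (r0) and one column (c0) fail → the flipped bit is at their intersection.

row 0, column 0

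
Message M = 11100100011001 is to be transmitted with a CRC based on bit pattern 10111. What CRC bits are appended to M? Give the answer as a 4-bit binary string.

Append 4 zeros: 111001000110010000. Divide by 10111 (XOR where the leading bit is 1):
  pos 0: 11100 XOR 10111 = 01011
  pos 1: 10111 XOR 10111 = 00000
  pos 9: 11001 XOR 10111 = 01110
  pos 10: 11100 XOR 10111 = 01011
  pos 11: 10110 XOR 10111 = 00001
Remainder (last 4 bits) = 0100. This is the CRC / FCS.

0100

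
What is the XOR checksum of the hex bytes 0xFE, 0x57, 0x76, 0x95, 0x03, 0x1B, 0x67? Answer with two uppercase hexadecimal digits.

35

XOR the bytes together:
  start with 0xFE
  0xFE ⊕ 0x57 = 0xA9
  0xA9 ⊕ 0x76 = 0xDF
  0xDF ⊕ 0x95 = 0x4A
  0x4A ⊕ 0x03 = 0x49
  0x49 ⊕ 0x1B = 0x52
  0x52 ⊕ 0x67 = 0x35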